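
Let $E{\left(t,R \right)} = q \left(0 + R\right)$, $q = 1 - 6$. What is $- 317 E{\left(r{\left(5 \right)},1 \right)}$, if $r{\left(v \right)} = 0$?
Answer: $1585$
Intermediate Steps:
$q = -5$ ($q = 1 - 6 = -5$)
$E{\left(t,R \right)} = - 5 R$ ($E{\left(t,R \right)} = - 5 \left(0 + R\right) = - 5 R$)
$- 317 E{\left(r{\left(5 \right)},1 \right)} = - 317 \left(\left(-5\right) 1\right) = \left(-317\right) \left(-5\right) = 1585$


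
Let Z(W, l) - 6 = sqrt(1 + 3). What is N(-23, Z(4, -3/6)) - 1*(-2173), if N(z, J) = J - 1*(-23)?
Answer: 2204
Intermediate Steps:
Z(W, l) = 8 (Z(W, l) = 6 + sqrt(1 + 3) = 6 + sqrt(4) = 6 + 2 = 8)
N(z, J) = 23 + J (N(z, J) = J + 23 = 23 + J)
N(-23, Z(4, -3/6)) - 1*(-2173) = (23 + 8) - 1*(-2173) = 31 + 2173 = 2204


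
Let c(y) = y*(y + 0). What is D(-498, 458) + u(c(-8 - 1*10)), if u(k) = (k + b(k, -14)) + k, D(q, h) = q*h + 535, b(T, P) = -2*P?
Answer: -226873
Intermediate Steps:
D(q, h) = 535 + h*q (D(q, h) = h*q + 535 = 535 + h*q)
c(y) = y**2 (c(y) = y*y = y**2)
u(k) = 28 + 2*k (u(k) = (k - 2*(-14)) + k = (k + 28) + k = (28 + k) + k = 28 + 2*k)
D(-498, 458) + u(c(-8 - 1*10)) = (535 + 458*(-498)) + (28 + 2*(-8 - 1*10)**2) = (535 - 228084) + (28 + 2*(-8 - 10)**2) = -227549 + (28 + 2*(-18)**2) = -227549 + (28 + 2*324) = -227549 + (28 + 648) = -227549 + 676 = -226873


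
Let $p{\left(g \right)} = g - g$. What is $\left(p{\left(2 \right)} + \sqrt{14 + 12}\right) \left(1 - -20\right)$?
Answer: $21 \sqrt{26} \approx 107.08$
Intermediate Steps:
$p{\left(g \right)} = 0$
$\left(p{\left(2 \right)} + \sqrt{14 + 12}\right) \left(1 - -20\right) = \left(0 + \sqrt{14 + 12}\right) \left(1 - -20\right) = \left(0 + \sqrt{26}\right) \left(1 + 20\right) = \sqrt{26} \cdot 21 = 21 \sqrt{26}$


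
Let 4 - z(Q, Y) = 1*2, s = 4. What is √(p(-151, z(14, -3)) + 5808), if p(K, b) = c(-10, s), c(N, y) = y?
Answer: 2*√1453 ≈ 76.236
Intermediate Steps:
z(Q, Y) = 2 (z(Q, Y) = 4 - 2 = 2)
p(K, b) = 4
√(p(-151, z(14, -3)) + 5808) = √(4 + 5808) = √5812 = 2*√1453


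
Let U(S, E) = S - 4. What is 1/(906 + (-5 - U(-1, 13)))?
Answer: 1/906 ≈ 0.0011038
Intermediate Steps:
U(S, E) = -4 + S
1/(906 + (-5 - U(-1, 13))) = 1/(906 + (-5 - (-4 - 1))) = 1/(906 + (-5 - 1*(-5))) = 1/(906 + (-5 + 5)) = 1/(906 + 0) = 1/906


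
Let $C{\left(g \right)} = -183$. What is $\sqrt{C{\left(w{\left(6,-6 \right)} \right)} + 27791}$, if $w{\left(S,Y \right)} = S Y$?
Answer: $2 \sqrt{6902} \approx 166.16$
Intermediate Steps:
$\sqrt{C{\left(w{\left(6,-6 \right)} \right)} + 27791} = \sqrt{-183 + 27791} = \sqrt{27608} = 2 \sqrt{6902}$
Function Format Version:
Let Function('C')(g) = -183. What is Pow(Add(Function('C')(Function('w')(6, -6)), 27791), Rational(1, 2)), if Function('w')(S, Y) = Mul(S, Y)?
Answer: Mul(2, Pow(6902, Rational(1, 2))) ≈ 166.16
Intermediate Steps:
Pow(Add(Function('C')(Function('w')(6, -6)), 27791), Rational(1, 2)) = Pow(Add(-183, 27791), Rational(1, 2)) = Pow(27608, Rational(1, 2)) = Mul(2, Pow(6902, Rational(1, 2)))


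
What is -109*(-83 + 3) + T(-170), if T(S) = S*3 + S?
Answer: 8040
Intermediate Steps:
T(S) = 4*S (T(S) = 3*S + S = 4*S)
-109*(-83 + 3) + T(-170) = -109*(-83 + 3) + 4*(-170) = -109*(-80) - 680 = 8720 - 680 = 8040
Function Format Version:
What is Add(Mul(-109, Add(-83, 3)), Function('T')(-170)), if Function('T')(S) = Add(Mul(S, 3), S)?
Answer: 8040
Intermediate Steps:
Function('T')(S) = Mul(4, S) (Function('T')(S) = Add(Mul(3, S), S) = Mul(4, S))
Add(Mul(-109, Add(-83, 3)), Function('T')(-170)) = Add(Mul(-109, Add(-83, 3)), Mul(4, -170)) = Add(Mul(-109, -80), -680) = Add(8720, -680) = 8040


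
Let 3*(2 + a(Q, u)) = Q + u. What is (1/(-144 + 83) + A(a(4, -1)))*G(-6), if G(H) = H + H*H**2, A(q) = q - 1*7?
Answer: 108558/61 ≈ 1779.6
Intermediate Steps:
a(Q, u) = -2 + Q/3 + u/3 (a(Q, u) = -2 + (Q + u)/3 = -2 + (Q/3 + u/3) = -2 + Q/3 + u/3)
A(q) = -7 + q (A(q) = q - 7 = -7 + q)
G(H) = H + H**3
(1/(-144 + 83) + A(a(4, -1)))*G(-6) = (1/(-144 + 83) + (-7 + (-2 + (1/3)*4 + (1/3)*(-1))))*(-6 + (-6)**3) = (1/(-61) + (-7 + (-2 + 4/3 - 1/3)))*(-6 - 216) = (-1/61 + (-7 - 1))*(-222) = (-1/61 - 8)*(-222) = -489/61*(-222) = 108558/61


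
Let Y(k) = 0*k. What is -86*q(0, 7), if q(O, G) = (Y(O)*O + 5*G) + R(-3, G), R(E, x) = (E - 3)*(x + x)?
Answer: 4214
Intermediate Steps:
Y(k) = 0
R(E, x) = 2*x*(-3 + E) (R(E, x) = (-3 + E)*(2*x) = 2*x*(-3 + E))
q(O, G) = -7*G (q(O, G) = (0*O + 5*G) + 2*G*(-3 - 3) = (0 + 5*G) + 2*G*(-6) = 5*G - 12*G = -7*G)
-86*q(0, 7) = -(-602)*7 = -86*(-49) = 4214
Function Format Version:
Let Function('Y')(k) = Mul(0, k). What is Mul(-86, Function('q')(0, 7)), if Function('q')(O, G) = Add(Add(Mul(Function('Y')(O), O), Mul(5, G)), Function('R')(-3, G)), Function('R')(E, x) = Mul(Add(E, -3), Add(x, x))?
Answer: 4214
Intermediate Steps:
Function('Y')(k) = 0
Function('R')(E, x) = Mul(2, x, Add(-3, E)) (Function('R')(E, x) = Mul(Add(-3, E), Mul(2, x)) = Mul(2, x, Add(-3, E)))
Function('q')(O, G) = Mul(-7, G) (Function('q')(O, G) = Add(Add(Mul(0, O), Mul(5, G)), Mul(2, G, Add(-3, -3))) = Add(Add(0, Mul(5, G)), Mul(2, G, -6)) = Add(Mul(5, G), Mul(-12, G)) = Mul(-7, G))
Mul(-86, Function('q')(0, 7)) = Mul(-86, Mul(-7, 7)) = Mul(-86, -49) = 4214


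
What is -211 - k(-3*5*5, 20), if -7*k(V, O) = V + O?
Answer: -1532/7 ≈ -218.86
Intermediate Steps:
k(V, O) = -O/7 - V/7 (k(V, O) = -(V + O)/7 = -(O + V)/7 = -O/7 - V/7)
-211 - k(-3*5*5, 20) = -211 - (-1/7*20 - (-3*5)*5/7) = -211 - (-20/7 - (-15)*5/7) = -211 - (-20/7 - 1/7*(-75)) = -211 - (-20/7 + 75/7) = -211 - 1*55/7 = -211 - 55/7 = -1532/7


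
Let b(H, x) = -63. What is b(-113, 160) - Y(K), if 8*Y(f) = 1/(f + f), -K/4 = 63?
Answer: -254015/4032 ≈ -63.000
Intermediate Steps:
K = -252 (K = -4*63 = -252)
Y(f) = 1/(16*f) (Y(f) = 1/(8*(f + f)) = 1/(8*((2*f))) = (1/(2*f))/8 = 1/(16*f))
b(-113, 160) - Y(K) = -63 - 1/(16*(-252)) = -63 - (-1)/(16*252) = -63 - 1*(-1/4032) = -63 + 1/4032 = -254015/4032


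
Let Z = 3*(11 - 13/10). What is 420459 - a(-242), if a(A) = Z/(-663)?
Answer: 929214487/2210 ≈ 4.2046e+5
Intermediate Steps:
Z = 291/10 (Z = 3*(11 - 13*1/10) = 3*(11 - 13/10) = 3*(97/10) = 291/10 ≈ 29.100)
a(A) = -97/2210 (a(A) = (291/10)/(-663) = (291/10)*(-1/663) = -97/2210)
420459 - a(-242) = 420459 - 1*(-97/2210) = 420459 + 97/2210 = 929214487/2210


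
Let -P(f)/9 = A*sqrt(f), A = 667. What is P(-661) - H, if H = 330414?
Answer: -330414 - 6003*I*sqrt(661) ≈ -3.3041e+5 - 1.5434e+5*I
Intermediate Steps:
P(f) = -6003*sqrt(f)
P(-661) - H = -6003*I*sqrt(661) - 1*330414 = -6003*I*sqrt(661) - 330414 = -330414 - 6003*I*sqrt(661)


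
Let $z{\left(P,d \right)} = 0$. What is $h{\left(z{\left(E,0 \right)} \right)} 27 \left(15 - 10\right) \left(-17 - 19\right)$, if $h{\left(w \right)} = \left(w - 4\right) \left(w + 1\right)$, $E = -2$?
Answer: $19440$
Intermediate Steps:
$h{\left(w \right)} = \left(1 + w\right) \left(-4 + w\right)$ ($h{\left(w \right)} = \left(-4 + w\right) \left(1 + w\right) = \left(1 + w\right) \left(-4 + w\right)$)
$h{\left(z{\left(E,0 \right)} \right)} 27 \left(15 - 10\right) \left(-17 - 19\right) = \left(-4 + 0^{2} - 0\right) 27 \left(15 - 10\right) \left(-17 - 19\right) = \left(-4 + 0 + 0\right) 27 \cdot 5 \left(-36\right) = \left(-4\right) 27 \left(-180\right) = \left(-108\right) \left(-180\right) = 19440$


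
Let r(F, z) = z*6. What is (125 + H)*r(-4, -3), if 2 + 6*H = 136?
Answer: -2652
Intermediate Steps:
H = 67/3 (H = -⅓ + (⅙)*136 = -⅓ + 68/3 = 67/3 ≈ 22.333)
r(F, z) = 6*z
(125 + H)*r(-4, -3) = (125 + 67/3)*(6*(-3)) = (442/3)*(-18) = -2652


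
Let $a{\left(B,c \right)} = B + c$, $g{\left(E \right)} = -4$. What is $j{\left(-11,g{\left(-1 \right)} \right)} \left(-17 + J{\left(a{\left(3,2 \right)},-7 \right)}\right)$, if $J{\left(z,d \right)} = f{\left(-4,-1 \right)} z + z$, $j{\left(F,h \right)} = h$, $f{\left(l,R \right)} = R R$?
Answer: $28$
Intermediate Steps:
$f{\left(l,R \right)} = R^{2}$
$J{\left(z,d \right)} = 2 z$ ($J{\left(z,d \right)} = \left(-1\right)^{2} z + z = 1 z + z = z + z = 2 z$)
$j{\left(-11,g{\left(-1 \right)} \right)} \left(-17 + J{\left(a{\left(3,2 \right)},-7 \right)}\right) = - 4 \left(-17 + 2 \left(3 + 2\right)\right) = - 4 \left(-17 + 2 \cdot 5\right) = - 4 \left(-17 + 10\right) = \left(-4\right) \left(-7\right) = 28$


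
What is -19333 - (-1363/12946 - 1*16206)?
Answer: -40480779/12946 ≈ -3126.9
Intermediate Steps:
-19333 - (-1363/12946 - 1*16206) = -19333 - (-1363*1/12946 - 16206) = -19333 - (-1363/12946 - 16206) = -19333 - 1*(-209804239/12946) = -19333 + 209804239/12946 = -40480779/12946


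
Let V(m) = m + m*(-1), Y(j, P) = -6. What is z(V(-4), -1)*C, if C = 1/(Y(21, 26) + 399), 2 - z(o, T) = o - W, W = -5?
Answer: -1/131 ≈ -0.0076336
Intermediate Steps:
V(m) = 0 (V(m) = m - m = 0)
z(o, T) = -3 - o (z(o, T) = 2 - (o - 1*(-5)) = 2 - (o + 5) = 2 - (5 + o) = 2 + (-5 - o) = -3 - o)
C = 1/393 (C = 1/(-6 + 399) = 1/393 ≈ 0.0025445)
z(V(-4), -1)*C = (-3 - 1*0)*(1/393) = (-3 + 0)*(1/393) = -3*1/393 = -1/131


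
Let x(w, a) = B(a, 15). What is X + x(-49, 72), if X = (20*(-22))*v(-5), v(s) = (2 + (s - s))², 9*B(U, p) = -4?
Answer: -15844/9 ≈ -1760.4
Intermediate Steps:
B(U, p) = -4/9 (B(U, p) = (⅑)*(-4) = -4/9)
x(w, a) = -4/9
v(s) = 4 (v(s) = (2 + 0)² = 2² = 4)
X = -1760 (X = (20*(-22))*4 = -440*4 = -1760)
X + x(-49, 72) = -1760 - 4/9 = -15844/9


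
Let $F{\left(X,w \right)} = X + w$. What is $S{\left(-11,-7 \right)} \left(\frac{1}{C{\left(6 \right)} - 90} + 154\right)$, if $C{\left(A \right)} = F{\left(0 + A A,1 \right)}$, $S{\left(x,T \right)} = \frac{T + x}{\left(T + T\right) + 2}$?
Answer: $\frac{24483}{106} \approx 230.97$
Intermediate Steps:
$S{\left(x,T \right)} = \frac{T + x}{2 + 2 T}$ ($S{\left(x,T \right)} = \frac{T + x}{2 T + 2} = \frac{T + x}{2 + 2 T}$)
$C{\left(A \right)} = 1 + A^{2}$ ($C{\left(A \right)} = \left(0 + A A\right) + 1 = \left(0 + A^{2}\right) + 1 = A^{2} + 1 = 1 + A^{2}$)
$S{\left(-11,-7 \right)} \left(\frac{1}{C{\left(6 \right)} - 90} + 154\right) = \frac{-7 - 11}{2 \left(1 - 7\right)} \left(\frac{1}{\left(1 + 6^{2}\right) - 90} + 154\right) = \frac{1}{2} \frac{1}{-6} \left(-18\right) \left(\frac{1}{\left(1 + 36\right) - 90} + 154\right) = \frac{1}{2} \left(- \frac{1}{6}\right) \left(-18\right) \left(\frac{1}{37 - 90} + 154\right) = \frac{3 \left(\frac{1}{-53} + 154\right)}{2} = \frac{3 \left(- \frac{1}{53} + 154\right)}{2} = \frac{3}{2} \cdot \frac{8161}{53} = \frac{24483}{106}$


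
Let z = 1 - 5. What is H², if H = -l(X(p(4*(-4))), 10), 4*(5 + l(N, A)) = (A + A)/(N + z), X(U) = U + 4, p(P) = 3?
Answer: 100/9 ≈ 11.111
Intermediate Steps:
X(U) = 4 + U
z = -4
l(N, A) = -5 + A/(2*(-4 + N)) (l(N, A) = -5 + ((A + A)/(N - 4))/4 = -5 + ((2*A)/(-4 + N))/4 = -5 + (2*A/(-4 + N))/4 = -5 + A/(2*(-4 + N)))
H = 10/3 (H = -(40 + 10 - 10*(4 + 3))/(2*(-4 + (4 + 3))) = -(40 + 10 - 10*7)/(2*(-4 + 7)) = -(40 + 10 - 70)/(2*3) = -(-20)/(2*3) = -1*(-10/3) = 10/3 ≈ 3.3333)
H² = (10/3)² = 100/9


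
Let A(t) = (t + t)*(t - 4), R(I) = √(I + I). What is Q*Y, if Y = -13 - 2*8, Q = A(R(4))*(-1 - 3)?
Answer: 1856 - 1856*√2 ≈ -768.78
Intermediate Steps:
R(I) = √2*√I (R(I) = √(2*I) = √2*√I)
A(t) = 2*t*(-4 + t) (A(t) = (2*t)*(-4 + t) = 2*t*(-4 + t))
Q = -16*√2*(-4 + 2*√2) (Q = (2*(√2*√4)*(-4 + √2*√4))*(-1 - 3) = (2*(√2*2)*(-4 + √2*2))*(-4) = (2*(2*√2)*(-4 + 2*√2))*(-4) = (4*√2*(-4 + 2*√2))*(-4) = -16*√2*(-4 + 2*√2) ≈ 26.510)
Y = -29 (Y = -13 - 16 = -29)
Q*Y = (-64 + 64*√2)*(-29) = 1856 - 1856*√2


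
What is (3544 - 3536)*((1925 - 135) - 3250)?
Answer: -11680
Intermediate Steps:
(3544 - 3536)*((1925 - 135) - 3250) = 8*(1790 - 3250) = 8*(-1460) = -11680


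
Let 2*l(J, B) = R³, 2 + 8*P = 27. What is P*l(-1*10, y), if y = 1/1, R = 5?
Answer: 3125/16 ≈ 195.31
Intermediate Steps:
P = 25/8 (P = -¼ + (⅛)*27 = -¼ + 27/8 = 25/8 ≈ 3.1250)
y = 1
l(J, B) = 125/2 (l(J, B) = (½)*5³ = (½)*125 = 125/2)
P*l(-1*10, y) = (25/8)*(125/2) = 3125/16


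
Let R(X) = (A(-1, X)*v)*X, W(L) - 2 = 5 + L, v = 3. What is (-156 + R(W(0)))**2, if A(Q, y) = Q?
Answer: 31329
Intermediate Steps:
W(L) = 7 + L (W(L) = 2 + (5 + L) = 7 + L)
R(X) = -3*X (R(X) = (-1*3)*X = -3*X)
(-156 + R(W(0)))**2 = (-156 - 3*(7 + 0))**2 = (-156 - 3*7)**2 = (-156 - 21)**2 = (-177)**2 = 31329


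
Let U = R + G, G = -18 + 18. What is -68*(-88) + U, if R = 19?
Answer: 6003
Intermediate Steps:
G = 0
U = 19 (U = 19 + 0 = 19)
-68*(-88) + U = -68*(-88) + 19 = 5984 + 19 = 6003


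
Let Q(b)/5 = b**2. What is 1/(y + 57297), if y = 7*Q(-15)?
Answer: 1/65172 ≈ 1.5344e-5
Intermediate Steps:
Q(b) = 5*b**2
y = 7875 (y = 7*(5*(-15)**2) = 7*(5*225) = 7*1125 = 7875)
1/(y + 57297) = 1/(7875 + 57297) = 1/65172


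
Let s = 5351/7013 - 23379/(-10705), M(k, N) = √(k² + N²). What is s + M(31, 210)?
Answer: 221239382/75074165 + √45061 ≈ 215.22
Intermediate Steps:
M(k, N) = √(N² + k²)
s = 221239382/75074165 (s = 5351*(1/7013) - 23379*(-1/10705) = 5351/7013 + 23379/10705 = 221239382/75074165 ≈ 2.9469)
s + M(31, 210) = 221239382/75074165 + √(210² + 31²) = 221239382/75074165 + √(44100 + 961) = 221239382/75074165 + √45061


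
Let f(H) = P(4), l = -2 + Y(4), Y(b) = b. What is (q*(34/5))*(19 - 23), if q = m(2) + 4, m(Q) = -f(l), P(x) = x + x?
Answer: 544/5 ≈ 108.80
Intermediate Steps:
P(x) = 2*x
l = 2 (l = -2 + 4 = 2)
f(H) = 8 (f(H) = 2*4 = 8)
m(Q) = -8 (m(Q) = -1*8 = -8)
q = -4 (q = -8 + 4 = -4)
(q*(34/5))*(19 - 23) = (-136/5)*(19 - 23) = -136/5*(-4) = 544/5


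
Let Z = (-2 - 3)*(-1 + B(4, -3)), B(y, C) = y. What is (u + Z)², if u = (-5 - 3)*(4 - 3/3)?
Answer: 1521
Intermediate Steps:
Z = -15 (Z = (-2 - 3)*(-1 + 4) = -5*3 = -15)
u = -24 (u = -8*(4 - 3*⅓) = -8*(4 - 1) = -8*3 = -24)
(u + Z)² = (-24 - 15)² = (-39)² = 1521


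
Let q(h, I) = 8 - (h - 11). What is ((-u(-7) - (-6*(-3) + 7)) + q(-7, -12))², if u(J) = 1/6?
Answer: 25/36 ≈ 0.69444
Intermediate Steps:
u(J) = ⅙
q(h, I) = 19 - h (q(h, I) = 8 - (-11 + h) = 8 + (11 - h) = 19 - h)
((-u(-7) - (-6*(-3) + 7)) + q(-7, -12))² = ((-1*⅙ - (-6*(-3) + 7)) + (19 - 1*(-7)))² = ((-⅙ - (18 + 7)) + (19 + 7))² = ((-⅙ - 1*25) + 26)² = ((-⅙ - 25) + 26)² = (-151/6 + 26)² = (⅚)² = 25/36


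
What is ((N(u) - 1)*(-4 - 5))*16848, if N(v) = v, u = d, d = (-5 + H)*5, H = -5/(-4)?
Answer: 2994732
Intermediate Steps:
H = 5/4 (H = -5*(-¼) = 5/4 ≈ 1.2500)
d = -75/4 (d = (-5 + 5/4)*5 = -15/4*5 = -75/4 ≈ -18.750)
u = -75/4 ≈ -18.750
((N(u) - 1)*(-4 - 5))*16848 = ((-75/4 - 1)*(-4 - 5))*16848 = -79/4*(-9)*16848 = (711/4)*16848 = 2994732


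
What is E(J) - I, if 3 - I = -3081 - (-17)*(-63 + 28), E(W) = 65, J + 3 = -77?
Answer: -3614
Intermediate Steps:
J = -80 (J = -3 - 77 = -80)
I = 3679 (I = 3 - (-3081 - (-17)*(-63 + 28)) = 3 - (-3081 - (-17)*(-35)) = 3 - (-3081 - 1*595) = 3 - (-3081 - 595) = 3 - 1*(-3676) = 3 + 3676 = 3679)
E(J) - I = 65 - 1*3679 = 65 - 3679 = -3614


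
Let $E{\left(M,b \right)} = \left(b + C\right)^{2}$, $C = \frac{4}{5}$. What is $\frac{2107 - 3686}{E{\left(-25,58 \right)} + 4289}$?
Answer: $- \frac{39475}{193661} \approx -0.20384$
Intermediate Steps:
$C = \frac{4}{5}$ ($C = 4 \cdot \frac{1}{5} = \frac{4}{5} \approx 0.8$)
$E{\left(M,b \right)} = \left(\frac{4}{5} + b\right)^{2}$ ($E{\left(M,b \right)} = \left(b + \frac{4}{5}\right)^{2} = \left(\frac{4}{5} + b\right)^{2}$)
$\frac{2107 - 3686}{E{\left(-25,58 \right)} + 4289} = \frac{2107 - 3686}{\frac{\left(4 + 5 \cdot 58\right)^{2}}{25} + 4289} = - \frac{1579}{\frac{\left(4 + 290\right)^{2}}{25} + 4289} = - \frac{1579}{\frac{294^{2}}{25} + 4289} = - \frac{1579}{\frac{1}{25} \cdot 86436 + 4289} = - \frac{1579}{\frac{86436}{25} + 4289} = - \frac{1579}{\frac{193661}{25}} = \left(-1579\right) \frac{25}{193661} = - \frac{39475}{193661}$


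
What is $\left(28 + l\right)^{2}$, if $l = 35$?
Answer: $3969$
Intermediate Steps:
$\left(28 + l\right)^{2} = \left(28 + 35\right)^{2} = 63^{2} = 3969$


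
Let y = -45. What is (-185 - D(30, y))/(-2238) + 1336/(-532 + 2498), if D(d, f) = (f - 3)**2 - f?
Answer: 1992953/1099977 ≈ 1.8118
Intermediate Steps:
D(d, f) = (-3 + f)**2 - f
(-185 - D(30, y))/(-2238) + 1336/(-532 + 2498) = (-185 - ((-3 - 45)**2 - 1*(-45)))/(-2238) + 1336/(-532 + 2498) = (-185 - ((-48)**2 + 45))*(-1/2238) + 1336/1966 = (-185 - (2304 + 45))*(-1/2238) + 1336*(1/1966) = (-185 - 1*2349)*(-1/2238) + 668/983 = (-185 - 2349)*(-1/2238) + 668/983 = -2534*(-1/2238) + 668/983 = 1267/1119 + 668/983 = 1992953/1099977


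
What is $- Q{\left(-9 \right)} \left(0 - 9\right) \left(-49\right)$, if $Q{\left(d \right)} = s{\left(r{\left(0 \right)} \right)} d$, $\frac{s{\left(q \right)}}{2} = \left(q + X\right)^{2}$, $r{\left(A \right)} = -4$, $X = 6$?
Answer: $31752$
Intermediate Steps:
$s{\left(q \right)} = 2 \left(6 + q\right)^{2}$ ($s{\left(q \right)} = 2 \left(q + 6\right)^{2} = 2 \left(6 + q\right)^{2}$)
$Q{\left(d \right)} = 8 d$ ($Q{\left(d \right)} = 2 \left(6 - 4\right)^{2} d = 2 \cdot 2^{2} d = 2 \cdot 4 d = 8 d$)
$- Q{\left(-9 \right)} \left(0 - 9\right) \left(-49\right) = - 8 \left(-9\right) \left(0 - 9\right) \left(-49\right) = - - 72 \left(0 - 9\right) \left(-49\right) = - \left(-72\right) \left(-9\right) \left(-49\right) = - 648 \left(-49\right) = \left(-1\right) \left(-31752\right) = 31752$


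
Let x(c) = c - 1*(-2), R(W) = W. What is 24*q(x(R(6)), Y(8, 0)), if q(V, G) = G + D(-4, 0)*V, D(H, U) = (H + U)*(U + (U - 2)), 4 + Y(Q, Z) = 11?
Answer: 1704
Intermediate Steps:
Y(Q, Z) = 7 (Y(Q, Z) = -4 + 11 = 7)
D(H, U) = (-2 + 2*U)*(H + U) (D(H, U) = (H + U)*(U + (-2 + U)) = (H + U)*(-2 + 2*U) = (-2 + 2*U)*(H + U))
x(c) = 2 + c (x(c) = c + 2 = 2 + c)
q(V, G) = G + 8*V (q(V, G) = G + (-2*(-4) - 2*0 + 2*0² + 2*(-4)*0)*V = G + (8 + 0 + 2*0 + 0)*V = G + (8 + 0 + 0 + 0)*V = G + 8*V)
24*q(x(R(6)), Y(8, 0)) = 24*(7 + 8*(2 + 6)) = 24*(7 + 8*8) = 24*(7 + 64) = 24*71 = 1704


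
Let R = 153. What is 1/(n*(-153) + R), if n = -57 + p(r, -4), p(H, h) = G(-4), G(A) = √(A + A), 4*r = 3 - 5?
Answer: 29/257958 + I*√2/257958 ≈ 0.00011242 + 5.4823e-6*I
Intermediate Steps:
r = -½ (r = (3 - 5)/4 = (¼)*(-2) = -½ ≈ -0.50000)
G(A) = √2*√A (G(A) = √(2*A) = √2*√A)
p(H, h) = 2*I*√2 (p(H, h) = √2*√(-4) = √2*(2*I) = 2*I*√2)
n = -57 + 2*I*√2 ≈ -57.0 + 2.8284*I
1/(n*(-153) + R) = 1/((-57 + 2*I*√2)*(-153) + 153) = 1/((8721 - 306*I*√2) + 153) = 1/(8874 - 306*I*√2)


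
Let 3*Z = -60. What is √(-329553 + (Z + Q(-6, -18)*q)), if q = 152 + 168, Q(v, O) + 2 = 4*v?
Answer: I*√337893 ≈ 581.29*I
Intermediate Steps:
Q(v, O) = -2 + 4*v
Z = -20 (Z = (⅓)*(-60) = -20)
q = 320
√(-329553 + (Z + Q(-6, -18)*q)) = √(-329553 + (-20 + (-2 + 4*(-6))*320)) = √(-329553 + (-20 + (-2 - 24)*320)) = √(-329553 + (-20 - 26*320)) = √(-329553 + (-20 - 8320)) = √(-329553 - 8340) = √(-337893) = I*√337893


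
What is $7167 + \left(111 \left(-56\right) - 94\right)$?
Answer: $857$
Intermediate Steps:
$7167 + \left(111 \left(-56\right) - 94\right) = 7167 - 6310 = 857$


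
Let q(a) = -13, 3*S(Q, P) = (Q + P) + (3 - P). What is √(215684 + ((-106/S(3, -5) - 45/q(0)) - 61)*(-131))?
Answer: √38897807/13 ≈ 479.75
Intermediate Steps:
S(Q, P) = 1 + Q/3 (S(Q, P) = ((Q + P) + (3 - P))/3 = ((P + Q) + (3 - P))/3 = (3 + Q)/3 = 1 + Q/3)
√(215684 + ((-106/S(3, -5) - 45/q(0)) - 61)*(-131)) = √(215684 + ((-106/(1 + (⅓)*3) - 45/(-13)) - 61)*(-131)) = √(215684 + ((-106/(1 + 1) - 45*(-1/13)) - 61)*(-131)) = √(215684 + ((-106/2 + 45/13) - 61)*(-131)) = √(215684 + ((-106*½ + 45/13) - 61)*(-131)) = √(215684 + ((-53 + 45/13) - 61)*(-131)) = √(215684 + (-644/13 - 61)*(-131)) = √(215684 - 1437/13*(-131)) = √(215684 + 188247/13) = √(2992139/13) = √38897807/13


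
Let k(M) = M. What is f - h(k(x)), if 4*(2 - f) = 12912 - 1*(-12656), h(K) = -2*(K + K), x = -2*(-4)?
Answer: -6358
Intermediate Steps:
x = 8
h(K) = -4*K
f = -6390 (f = 2 - (12912 - 1*(-12656))/4 = 2 - (12912 + 12656)/4 = 2 - 1/4*25568 = 2 - 6392 = -6390)
f - h(k(x)) = -6390 - (-4)*8 = -6390 - 1*(-32) = -6390 + 32 = -6358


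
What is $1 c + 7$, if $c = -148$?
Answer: $-141$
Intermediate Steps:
$1 c + 7 = 1 \left(-148\right) + 7 = -148 + 7 = -141$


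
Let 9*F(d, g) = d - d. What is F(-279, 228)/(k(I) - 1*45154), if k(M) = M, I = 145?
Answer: 0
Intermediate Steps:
F(d, g) = 0 (F(d, g) = (d - d)/9 = (1/9)*0 = 0)
F(-279, 228)/(k(I) - 1*45154) = 0/(145 - 1*45154) = 0/(145 - 45154) = 0/(-45009) = 0*(-1/45009) = 0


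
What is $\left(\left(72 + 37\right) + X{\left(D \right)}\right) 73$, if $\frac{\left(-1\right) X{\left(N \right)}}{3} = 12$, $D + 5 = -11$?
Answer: $5329$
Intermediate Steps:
$D = -16$ ($D = -5 - 11 = -16$)
$X{\left(N \right)} = -36$ ($X{\left(N \right)} = \left(-3\right) 12 = -36$)
$\left(\left(72 + 37\right) + X{\left(D \right)}\right) 73 = \left(\left(72 + 37\right) - 36\right) 73 = \left(109 - 36\right) 73 = 73 \cdot 73 = 5329$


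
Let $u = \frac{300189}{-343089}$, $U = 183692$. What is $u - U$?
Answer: $- \frac{21007668259}{114363} \approx -1.8369 \cdot 10^{5}$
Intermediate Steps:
$u = - \frac{100063}{114363}$ ($u = 300189 \left(- \frac{1}{343089}\right) = - \frac{100063}{114363} \approx -0.87496$)
$u - U = - \frac{100063}{114363} - 183692 = - \frac{21007668259}{114363}$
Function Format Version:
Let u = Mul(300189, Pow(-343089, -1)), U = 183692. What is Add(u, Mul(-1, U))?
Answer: Rational(-21007668259, 114363) ≈ -1.8369e+5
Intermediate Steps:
u = Rational(-100063, 114363) (u = Mul(300189, Rational(-1, 343089)) = Rational(-100063, 114363) ≈ -0.87496)
Add(u, Mul(-1, U)) = Add(Rational(-100063, 114363), Mul(-1, 183692)) = Add(Rational(-100063, 114363), -183692) = Rational(-21007668259, 114363)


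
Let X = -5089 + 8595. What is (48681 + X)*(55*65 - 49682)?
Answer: -2406186009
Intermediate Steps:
X = 3506
(48681 + X)*(55*65 - 49682) = (48681 + 3506)*(55*65 - 49682) = 52187*(3575 - 49682) = 52187*(-46107) = -2406186009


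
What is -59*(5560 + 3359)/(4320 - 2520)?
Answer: -58469/200 ≈ -292.34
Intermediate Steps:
-59*(5560 + 3359)/(4320 - 2520) = -526221/1800 = -59*991/200 = -58469/200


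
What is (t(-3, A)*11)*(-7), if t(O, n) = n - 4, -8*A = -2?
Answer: 1155/4 ≈ 288.75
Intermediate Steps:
A = ¼ (A = -⅛*(-2) = ¼ ≈ 0.25000)
t(O, n) = -4 + n
(t(-3, A)*11)*(-7) = ((-4 + ¼)*11)*(-7) = -15/4*11*(-7) = -165/4*(-7) = 1155/4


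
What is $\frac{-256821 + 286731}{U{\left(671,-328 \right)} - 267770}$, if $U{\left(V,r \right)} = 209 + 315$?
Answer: $- \frac{4985}{44541} \approx -0.11192$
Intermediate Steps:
$U{\left(V,r \right)} = 524$
$\frac{-256821 + 286731}{U{\left(671,-328 \right)} - 267770} = \frac{-256821 + 286731}{524 - 267770} = \frac{29910}{-267246} = 29910 \left(- \frac{1}{267246}\right) = - \frac{4985}{44541}$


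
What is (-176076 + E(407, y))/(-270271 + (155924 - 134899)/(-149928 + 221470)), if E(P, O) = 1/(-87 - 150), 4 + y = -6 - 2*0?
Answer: 2985448590046/4582562525109 ≈ 0.65148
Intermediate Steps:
y = -10 (y = -4 + (-6 - 2*0) = -4 + (-6 + 0) = -4 - 6 = -10)
E(P, O) = -1/237 (E(P, O) = 1/(-237) = -1/237)
(-176076 + E(407, y))/(-270271 + (155924 - 134899)/(-149928 + 221470)) = (-176076 - 1/237)/(-270271 + (155924 - 134899)/(-149928 + 221470)) = -41730013/(237*(-270271 + 21025/71542)) = -41730013/(237*(-19335706857/71542)) = -41730013/237*(-71542/19335706857) = 2985448590046/4582562525109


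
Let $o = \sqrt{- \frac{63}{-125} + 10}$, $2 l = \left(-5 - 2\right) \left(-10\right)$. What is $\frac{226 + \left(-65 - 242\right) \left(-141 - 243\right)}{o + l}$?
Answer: $\frac{258374375}{75906} - \frac{295285 \sqrt{6565}}{75906} \approx 3088.7$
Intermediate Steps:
$l = 35$ ($l = \frac{\left(-5 - 2\right) \left(-10\right)}{2} = \frac{\left(-7\right) \left(-10\right)}{2} = \frac{1}{2} \cdot 70 = 35$)
$o = \frac{\sqrt{6565}}{25}$ ($o = \sqrt{\left(-63\right) \left(- \frac{1}{125}\right) + 10} = \sqrt{\frac{63}{125} + 10} = \sqrt{\frac{1313}{125}} = \frac{\sqrt{6565}}{25} \approx 3.241$)
$\frac{226 + \left(-65 - 242\right) \left(-141 - 243\right)}{o + l} = \frac{226 + \left(-65 - 242\right) \left(-141 - 243\right)}{\frac{\sqrt{6565}}{25} + 35} = \frac{226 - -117888}{35 + \frac{\sqrt{6565}}{25}} = \frac{226 + 117888}{35 + \frac{\sqrt{6565}}{25}} = \frac{118114}{35 + \frac{\sqrt{6565}}{25}}$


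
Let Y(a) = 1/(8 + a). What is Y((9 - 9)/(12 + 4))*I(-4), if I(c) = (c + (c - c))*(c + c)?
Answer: 4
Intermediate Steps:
I(c) = 2*c² (I(c) = (c + 0)*(2*c) = c*(2*c) = 2*c²)
Y((9 - 9)/(12 + 4))*I(-4) = (2*(-4)²)/(8 + (9 - 9)/(12 + 4)) = (2*16)/(8 + 0/16) = 32/(8 + 0*(1/16)) = 32/(8 + 0) = 32/8 = (⅛)*32 = 4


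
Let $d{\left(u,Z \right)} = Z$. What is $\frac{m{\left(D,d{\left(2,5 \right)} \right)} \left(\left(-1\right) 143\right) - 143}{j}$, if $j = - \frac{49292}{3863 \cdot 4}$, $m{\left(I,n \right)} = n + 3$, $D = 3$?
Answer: $\frac{4971681}{12323} \approx 403.45$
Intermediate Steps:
$m{\left(I,n \right)} = 3 + n$
$j = - \frac{12323}{3863}$ ($j = - \frac{49292}{15452} = \left(-49292\right) \frac{1}{15452} = - \frac{12323}{3863} \approx -3.19$)
$\frac{m{\left(D,d{\left(2,5 \right)} \right)} \left(\left(-1\right) 143\right) - 143}{j} = \frac{\left(3 + 5\right) \left(\left(-1\right) 143\right) - 143}{- \frac{12323}{3863}} = \left(8 \left(-143\right) - 143\right) \left(- \frac{3863}{12323}\right) = \left(-1144 - 143\right) \left(- \frac{3863}{12323}\right) = \left(-1287\right) \left(- \frac{3863}{12323}\right) = \frac{4971681}{12323}$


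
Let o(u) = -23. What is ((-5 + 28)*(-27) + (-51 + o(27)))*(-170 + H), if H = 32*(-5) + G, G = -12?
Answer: 237690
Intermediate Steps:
H = -172 (H = 32*(-5) - 12 = -160 - 12 = -172)
((-5 + 28)*(-27) + (-51 + o(27)))*(-170 + H) = ((-5 + 28)*(-27) + (-51 - 23))*(-170 - 172) = (23*(-27) - 74)*(-342) = (-621 - 74)*(-342) = -695*(-342) = 237690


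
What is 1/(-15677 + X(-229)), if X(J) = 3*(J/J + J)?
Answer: -1/16361 ≈ -6.1121e-5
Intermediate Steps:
X(J) = 3 + 3*J (X(J) = 3*(1 + J) = 3 + 3*J)
1/(-15677 + X(-229)) = 1/(-15677 + (3 + 3*(-229))) = 1/(-15677 + (3 - 687)) = 1/(-15677 - 684) = 1/(-16361) = -1/16361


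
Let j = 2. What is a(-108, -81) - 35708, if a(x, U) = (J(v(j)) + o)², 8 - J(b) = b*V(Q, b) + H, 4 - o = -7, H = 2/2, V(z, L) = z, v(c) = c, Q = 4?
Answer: -35608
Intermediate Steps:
H = 1 (H = 2*(½) = 1)
o = 11 (o = 4 - 1*(-7) = 4 + 7 = 11)
J(b) = 7 - 4*b (J(b) = 8 - (b*4 + 1) = 8 - (4*b + 1) = 8 - (1 + 4*b) = 8 + (-1 - 4*b) = 7 - 4*b)
a(x, U) = 100 (a(x, U) = ((7 - 4*2) + 11)² = ((7 - 8) + 11)² = (-1 + 11)² = 10² = 100)
a(-108, -81) - 35708 = 100 - 35708 = -35608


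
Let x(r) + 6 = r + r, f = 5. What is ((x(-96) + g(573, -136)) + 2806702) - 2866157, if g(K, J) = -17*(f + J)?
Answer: -57426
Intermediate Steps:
g(K, J) = -85 - 17*J (g(K, J) = -17*(5 + J) = -85 - 17*J)
x(r) = -6 + 2*r (x(r) = -6 + (r + r) = -6 + 2*r)
((x(-96) + g(573, -136)) + 2806702) - 2866157 = (((-6 + 2*(-96)) + (-85 - 17*(-136))) + 2806702) - 2866157 = (((-6 - 192) + (-85 + 2312)) + 2806702) - 2866157 = ((-198 + 2227) + 2806702) - 2866157 = (2029 + 2806702) - 2866157 = 2808731 - 2866157 = -57426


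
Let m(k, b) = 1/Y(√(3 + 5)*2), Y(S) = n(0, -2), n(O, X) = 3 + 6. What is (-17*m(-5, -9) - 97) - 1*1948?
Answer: -18422/9 ≈ -2046.9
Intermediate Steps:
n(O, X) = 9
Y(S) = 9
m(k, b) = ⅑ (m(k, b) = 1/9 = ⅑)
(-17*m(-5, -9) - 97) - 1*1948 = (-17*⅑ - 97) - 1*1948 = (-17/9 - 97) - 1948 = -890/9 - 1948 = -18422/9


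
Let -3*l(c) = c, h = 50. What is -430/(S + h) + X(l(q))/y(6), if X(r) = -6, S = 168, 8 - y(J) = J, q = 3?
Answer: -542/109 ≈ -4.9725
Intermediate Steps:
y(J) = 8 - J
l(c) = -c/3
-430/(S + h) + X(l(q))/y(6) = -430/(168 + 50) - 6/(8 - 1*6) = -430/218 - 6/(8 - 6) = -430*1/218 - 6/2 = -215/109 - 6*½ = -215/109 - 3 = -542/109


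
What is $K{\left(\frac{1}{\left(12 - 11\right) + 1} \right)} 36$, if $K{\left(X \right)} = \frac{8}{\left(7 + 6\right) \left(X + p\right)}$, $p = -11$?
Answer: $- \frac{192}{91} \approx -2.1099$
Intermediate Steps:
$K{\left(X \right)} = \frac{8}{-143 + 13 X}$ ($K{\left(X \right)} = \frac{8}{\left(7 + 6\right) \left(X - 11\right)} = \frac{8}{13 \left(-11 + X\right)} = \frac{8}{-143 + 13 X}$)
$K{\left(\frac{1}{\left(12 - 11\right) + 1} \right)} 36 = \frac{8}{13 \left(-11 + \frac{1}{\left(12 - 11\right) + 1}\right)} 36 = \frac{8}{13 \left(-11 + \frac{1}{1 + 1}\right)} 36 = \frac{8}{13 \left(-11 + \frac{1}{2}\right)} 36 = \frac{8}{13 \left(- \frac{21}{2}\right)} 36 = \frac{8}{13} \left(- \frac{2}{21}\right) 36 = \left(- \frac{16}{273}\right) 36 = - \frac{192}{91}$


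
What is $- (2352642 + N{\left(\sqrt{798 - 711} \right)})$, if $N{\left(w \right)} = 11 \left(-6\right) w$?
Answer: $-2352642 + 66 \sqrt{87} \approx -2.352 \cdot 10^{6}$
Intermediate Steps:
$N{\left(w \right)} = - 66 w$
$- (2352642 + N{\left(\sqrt{798 - 711} \right)}) = - (2352642 - 66 \sqrt{798 - 711}) = - (2352642 - 66 \sqrt{87}) = -2352642 + 66 \sqrt{87}$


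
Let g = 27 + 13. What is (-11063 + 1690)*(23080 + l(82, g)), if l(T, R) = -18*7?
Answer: -215147842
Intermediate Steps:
g = 40
l(T, R) = -126
(-11063 + 1690)*(23080 + l(82, g)) = (-11063 + 1690)*(23080 - 126) = -9373*22954 = -215147842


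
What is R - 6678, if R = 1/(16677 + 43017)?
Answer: -398636531/59694 ≈ -6678.0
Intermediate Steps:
R = 1/59694 ≈ 1.6752e-5
R - 6678 = 1/59694 - 6678 = -398636531/59694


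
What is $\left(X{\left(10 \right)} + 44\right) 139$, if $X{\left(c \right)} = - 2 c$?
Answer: $3336$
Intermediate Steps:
$\left(X{\left(10 \right)} + 44\right) 139 = \left(\left(-2\right) 10 + 44\right) 139 = \left(-20 + 44\right) 139 = 24 \cdot 139 = 3336$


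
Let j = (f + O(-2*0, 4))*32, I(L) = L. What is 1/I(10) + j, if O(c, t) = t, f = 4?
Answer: 2561/10 ≈ 256.10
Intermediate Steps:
j = 256 (j = (4 + 4)*32 = 8*32 = 256)
1/I(10) + j = 1/10 + 256 = ⅒ + 256 = 2561/10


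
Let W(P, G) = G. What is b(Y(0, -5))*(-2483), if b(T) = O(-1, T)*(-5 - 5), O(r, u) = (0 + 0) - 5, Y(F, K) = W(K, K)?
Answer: -124150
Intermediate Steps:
Y(F, K) = K
O(r, u) = -5 (O(r, u) = 0 - 5 = -5)
b(T) = 50 (b(T) = -5*(-5 - 5) = -5*(-10) = 50)
b(Y(0, -5))*(-2483) = 50*(-2483) = -124150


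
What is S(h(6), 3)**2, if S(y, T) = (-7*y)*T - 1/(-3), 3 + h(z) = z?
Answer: 35344/9 ≈ 3927.1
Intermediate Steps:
h(z) = -3 + z
S(y, T) = 1/3 - 7*T*y (S(y, T) = -7*T*y - 1*(-1/3) = -7*T*y + 1/3 = 1/3 - 7*T*y)
S(h(6), 3)**2 = (1/3 - 7*3*(-3 + 6))**2 = (1/3 - 7*3*3)**2 = (1/3 - 63)**2 = (-188/3)**2 = 35344/9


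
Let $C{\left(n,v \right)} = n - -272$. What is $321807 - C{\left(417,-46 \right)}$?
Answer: $321118$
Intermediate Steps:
$C{\left(n,v \right)} = 272 + n$ ($C{\left(n,v \right)} = n + 272 = 272 + n$)
$321807 - C{\left(417,-46 \right)} = 321807 - \left(272 + 417\right) = 321807 - 689 = 321118$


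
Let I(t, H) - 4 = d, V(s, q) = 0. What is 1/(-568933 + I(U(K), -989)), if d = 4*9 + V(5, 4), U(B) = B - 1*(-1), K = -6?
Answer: -1/568893 ≈ -1.7578e-6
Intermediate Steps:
U(B) = 1 + B (U(B) = B + 1 = 1 + B)
d = 36 (d = 4*9 + 0 = 36 + 0 = 36)
I(t, H) = 40 (I(t, H) = 4 + 36 = 40)
1/(-568933 + I(U(K), -989)) = 1/(-568933 + 40) = 1/(-568893) = -1/568893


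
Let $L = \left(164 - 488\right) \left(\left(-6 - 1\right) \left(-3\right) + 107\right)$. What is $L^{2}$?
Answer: $1719926784$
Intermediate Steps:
$L = -41472$ ($L = - 324 \left(\left(-7\right) \left(-3\right) + 107\right) = - 324 \left(21 + 107\right) = \left(-324\right) 128 = -41472$)
$L^{2} = \left(-41472\right)^{2} = 1719926784$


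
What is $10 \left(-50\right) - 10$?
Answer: $-510$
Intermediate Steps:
$10 \left(-50\right) - 10 = -500 - 10 = -510$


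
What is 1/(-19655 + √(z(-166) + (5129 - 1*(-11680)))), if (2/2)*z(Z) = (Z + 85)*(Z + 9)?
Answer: -19655/386289499 - √29526/386289499 ≈ -5.1326e-5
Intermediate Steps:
z(Z) = (9 + Z)*(85 + Z) (z(Z) = (Z + 85)*(Z + 9) = (85 + Z)*(9 + Z) = (9 + Z)*(85 + Z))
1/(-19655 + √(z(-166) + (5129 - 1*(-11680)))) = 1/(-19655 + √((765 + (-166)² + 94*(-166)) + (5129 - 1*(-11680)))) = 1/(-19655 + √((765 + 27556 - 15604) + (5129 + 11680))) = 1/(-19655 + √(12717 + 16809)) = 1/(-19655 + √29526)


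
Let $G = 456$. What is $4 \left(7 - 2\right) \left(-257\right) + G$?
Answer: $-4684$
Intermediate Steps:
$4 \left(7 - 2\right) \left(-257\right) + G = 4 \left(7 - 2\right) \left(-257\right) + 456 = 4 \cdot 5 \left(-257\right) + 456 = 20 \left(-257\right) + 456 = -5140 + 456 = -4684$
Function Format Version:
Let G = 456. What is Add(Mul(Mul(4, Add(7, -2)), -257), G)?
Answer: -4684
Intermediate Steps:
Add(Mul(Mul(4, Add(7, -2)), -257), G) = Add(Mul(Mul(4, Add(7, -2)), -257), 456) = Add(Mul(Mul(4, 5), -257), 456) = Add(Mul(20, -257), 456) = Add(-5140, 456) = -4684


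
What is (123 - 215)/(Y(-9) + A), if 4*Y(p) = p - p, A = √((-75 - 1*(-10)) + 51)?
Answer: 46*I*√14/7 ≈ 24.588*I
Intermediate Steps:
A = I*√14 (A = √((-75 + 10) + 51) = √(-65 + 51) = √(-14) = I*√14 ≈ 3.7417*I)
Y(p) = 0 (Y(p) = (p - p)/4 = (¼)*0 = 0)
(123 - 215)/(Y(-9) + A) = (123 - 215)/(0 + I*√14) = -92*(-I*√14/14) = -(-46)*I*√14/7 = 46*I*√14/7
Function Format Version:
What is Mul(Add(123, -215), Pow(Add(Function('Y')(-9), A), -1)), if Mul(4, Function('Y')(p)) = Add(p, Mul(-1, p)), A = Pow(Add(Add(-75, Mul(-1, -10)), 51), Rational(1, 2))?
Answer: Mul(Rational(46, 7), I, Pow(14, Rational(1, 2))) ≈ Mul(24.588, I)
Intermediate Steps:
A = Mul(I, Pow(14, Rational(1, 2))) (A = Pow(Add(Add(-75, 10), 51), Rational(1, 2)) = Pow(Add(-65, 51), Rational(1, 2)) = Pow(-14, Rational(1, 2)) = Mul(I, Pow(14, Rational(1, 2))) ≈ Mul(3.7417, I))
Function('Y')(p) = 0 (Function('Y')(p) = Mul(Rational(1, 4), Add(p, Mul(-1, p))) = Mul(Rational(1, 4), 0) = 0)
Mul(Add(123, -215), Pow(Add(Function('Y')(-9), A), -1)) = Mul(Add(123, -215), Pow(Add(0, Mul(I, Pow(14, Rational(1, 2)))), -1)) = Mul(-92, Pow(Mul(I, Pow(14, Rational(1, 2))), -1)) = Mul(-92, Mul(Rational(-1, 14), I, Pow(14, Rational(1, 2)))) = Mul(Rational(46, 7), I, Pow(14, Rational(1, 2)))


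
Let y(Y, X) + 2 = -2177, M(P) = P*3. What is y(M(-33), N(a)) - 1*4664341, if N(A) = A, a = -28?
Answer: -4666520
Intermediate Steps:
M(P) = 3*P
y(Y, X) = -2179 (y(Y, X) = -2 - 2177 = -2179)
y(M(-33), N(a)) - 1*4664341 = -2179 - 1*4664341 = -2179 - 4664341 = -4666520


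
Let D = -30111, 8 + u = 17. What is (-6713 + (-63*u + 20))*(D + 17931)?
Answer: 88426800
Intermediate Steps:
u = 9 (u = -8 + 17 = 9)
(-6713 + (-63*u + 20))*(D + 17931) = (-6713 + (-63*9 + 20))*(-30111 + 17931) = (-6713 + (-567 + 20))*(-12180) = (-6713 - 547)*(-12180) = -7260*(-12180) = 88426800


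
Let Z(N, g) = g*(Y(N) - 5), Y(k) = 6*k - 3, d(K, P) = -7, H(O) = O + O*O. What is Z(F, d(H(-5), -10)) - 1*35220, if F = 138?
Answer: -40960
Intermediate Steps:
H(O) = O + O**2
Y(k) = -3 + 6*k
Z(N, g) = g*(-8 + 6*N) (Z(N, g) = g*((-3 + 6*N) - 5) = g*(-8 + 6*N))
Z(F, d(H(-5), -10)) - 1*35220 = 2*(-7)*(-4 + 3*138) - 1*35220 = 2*(-7)*(-4 + 414) - 35220 = 2*(-7)*410 - 35220 = -5740 - 35220 = -40960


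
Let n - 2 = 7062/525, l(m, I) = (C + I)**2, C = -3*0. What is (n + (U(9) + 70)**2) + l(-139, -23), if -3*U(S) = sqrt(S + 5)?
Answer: 8577461/1575 - 140*sqrt(14)/3 ≈ 5271.4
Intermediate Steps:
C = 0
l(m, I) = I**2 (l(m, I) = (0 + I)**2 = I**2)
U(S) = -sqrt(5 + S)/3 (U(S) = -sqrt(S + 5)/3 = -sqrt(5 + S)/3)
n = 2704/175 (n = 2 + 7062/525 = 2 + 7062*(1/525) = 2 + 2354/175 = 2704/175 ≈ 15.451)
(n + (U(9) + 70)**2) + l(-139, -23) = (2704/175 + (-sqrt(5 + 9)/3 + 70)**2) + (-23)**2 = (2704/175 + (-sqrt(14)/3 + 70)**2) + 529 = (2704/175 + (70 - sqrt(14)/3)**2) + 529 = 95279/175 + (70 - sqrt(14)/3)**2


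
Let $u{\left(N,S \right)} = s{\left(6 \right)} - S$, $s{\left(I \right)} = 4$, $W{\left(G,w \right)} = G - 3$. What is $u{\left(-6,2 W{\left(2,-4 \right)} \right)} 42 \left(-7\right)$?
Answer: $-1764$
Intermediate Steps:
$W{\left(G,w \right)} = -3 + G$
$u{\left(N,S \right)} = 4 - S$
$u{\left(-6,2 W{\left(2,-4 \right)} \right)} 42 \left(-7\right) = \left(4 - 2 \left(-3 + 2\right)\right) 42 \left(-7\right) = \left(4 - 2 \left(-1\right)\right) 42 \left(-7\right) = \left(4 - -2\right) 42 \left(-7\right) = \left(4 + 2\right) 42 \left(-7\right) = 6 \cdot 42 \left(-7\right) = 252 \left(-7\right) = -1764$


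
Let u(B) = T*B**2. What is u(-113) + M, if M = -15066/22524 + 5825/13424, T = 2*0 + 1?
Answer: 321732631805/25196848 ≈ 12769.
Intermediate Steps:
T = 1 (T = 0 + 1 = 1)
M = -5920307/25196848 (M = -15066*1/22524 + 5825*(1/13424) = -2511/3754 + 5825/13424 = -5920307/25196848 ≈ -0.23496)
u(B) = B**2 (u(B) = 1*B**2 = B**2)
u(-113) + M = (-113)**2 - 5920307/25196848 = 12769 - 5920307/25196848 = 321732631805/25196848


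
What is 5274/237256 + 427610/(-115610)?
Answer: -5042165551/1371458308 ≈ -3.6765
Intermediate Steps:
5274/237256 + 427610/(-115610) = 5274*(1/237256) + 427610*(-1/115610) = 2637/118628 - 42761/11561 = -5042165551/1371458308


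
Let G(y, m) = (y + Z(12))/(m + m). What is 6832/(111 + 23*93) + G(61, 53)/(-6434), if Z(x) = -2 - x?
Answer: 2329672789/767254500 ≈ 3.0364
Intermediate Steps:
G(y, m) = (-14 + y)/(2*m) (G(y, m) = (y + (-2 - 1*12))/(m + m) = (y + (-2 - 12))/((2*m)) = (y - 14)*(1/(2*m)) = (-14 + y)*(1/(2*m)) = (-14 + y)/(2*m))
6832/(111 + 23*93) + G(61, 53)/(-6434) = 6832/(111 + 23*93) + ((½)*(-14 + 61)/53)/(-6434) = 6832/(111 + 2139) + ((½)*(1/53)*47)*(-1/6434) = 6832/2250 + (47/106)*(-1/6434) = 6832*(1/2250) - 47/682004 = 3416/1125 - 47/682004 = 2329672789/767254500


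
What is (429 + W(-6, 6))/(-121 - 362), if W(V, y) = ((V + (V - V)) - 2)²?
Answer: -493/483 ≈ -1.0207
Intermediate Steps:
W(V, y) = (-2 + V)² (W(V, y) = ((V + 0) - 2)² = (V - 2)² = (-2 + V)²)
(429 + W(-6, 6))/(-121 - 362) = (429 + (-2 - 6)²)/(-121 - 362) = (429 + (-8)²)/(-483) = (429 + 64)*(-1/483) = 493*(-1/483) = -493/483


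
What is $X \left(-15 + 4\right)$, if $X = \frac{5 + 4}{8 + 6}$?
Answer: $- \frac{99}{14} \approx -7.0714$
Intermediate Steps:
$X = \frac{9}{14} \approx 0.64286$
$X \left(-15 + 4\right) = \frac{9 \left(-15 + 4\right)}{14} = \frac{9}{14} \left(-11\right) = - \frac{99}{14}$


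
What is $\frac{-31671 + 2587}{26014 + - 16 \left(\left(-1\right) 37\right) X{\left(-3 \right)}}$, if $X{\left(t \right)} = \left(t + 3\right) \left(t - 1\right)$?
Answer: $- \frac{14542}{13007} \approx -1.118$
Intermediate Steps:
$X{\left(t \right)} = \left(-1 + t\right) \left(3 + t\right)$ ($X{\left(t \right)} = \left(3 + t\right) \left(-1 + t\right) = \left(-1 + t\right) \left(3 + t\right)$)
$\frac{-31671 + 2587}{26014 + - 16 \left(\left(-1\right) 37\right) X{\left(-3 \right)}} = \frac{-31671 + 2587}{26014 + - 16 \left(\left(-1\right) 37\right) \left(-3 + \left(-3\right)^{2} + 2 \left(-3\right)\right)} = - \frac{29084}{26014 + \left(-16\right) \left(-37\right) \left(-3 + 9 - 6\right)} = - \frac{29084}{26014 + 592 \cdot 0} = - \frac{29084}{26014 + 0} = - \frac{29084}{26014} = \left(-29084\right) \frac{1}{26014} = - \frac{14542}{13007}$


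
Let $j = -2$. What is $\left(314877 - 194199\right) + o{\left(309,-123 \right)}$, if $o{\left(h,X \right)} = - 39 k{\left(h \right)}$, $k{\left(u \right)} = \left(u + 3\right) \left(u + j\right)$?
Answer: $-3614898$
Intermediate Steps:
$k{\left(u \right)} = \left(-2 + u\right) \left(3 + u\right)$ ($k{\left(u \right)} = \left(u + 3\right) \left(u - 2\right) = \left(3 + u\right) \left(-2 + u\right) = \left(-2 + u\right) \left(3 + u\right)$)
$o{\left(h,X \right)} = 234 - 39 h - 39 h^{2}$ ($o{\left(h,X \right)} = - 39 \left(-6 + h + h^{2}\right) = 234 - 39 h - 39 h^{2}$)
$\left(314877 - 194199\right) + o{\left(309,-123 \right)} = \left(314877 - 194199\right) - \left(11817 + 3723759\right) = 120678 - 3735576 = -3614898$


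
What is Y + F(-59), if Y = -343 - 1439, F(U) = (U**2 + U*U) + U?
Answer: 5121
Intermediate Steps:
F(U) = U + 2*U**2 (F(U) = (U**2 + U**2) + U = 2*U**2 + U = U + 2*U**2)
Y = -1782
Y + F(-59) = -1782 - 59*(1 + 2*(-59)) = -1782 - 59*(1 - 118) = -1782 - 59*(-117) = -1782 + 6903 = 5121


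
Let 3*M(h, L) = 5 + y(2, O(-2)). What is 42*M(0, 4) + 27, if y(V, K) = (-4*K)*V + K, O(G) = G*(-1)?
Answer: -99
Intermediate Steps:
O(G) = -G
y(V, K) = K - 4*K*V (y(V, K) = -4*K*V + K = K - 4*K*V)
M(h, L) = -3 (M(h, L) = (5 + (-1*(-2))*(1 - 4*2))/3 = (5 + 2*(1 - 8))/3 = (5 + 2*(-7))/3 = (5 - 14)/3 = (⅓)*(-9) = -3)
42*M(0, 4) + 27 = 42*(-3) + 27 = -126 + 27 = -99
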